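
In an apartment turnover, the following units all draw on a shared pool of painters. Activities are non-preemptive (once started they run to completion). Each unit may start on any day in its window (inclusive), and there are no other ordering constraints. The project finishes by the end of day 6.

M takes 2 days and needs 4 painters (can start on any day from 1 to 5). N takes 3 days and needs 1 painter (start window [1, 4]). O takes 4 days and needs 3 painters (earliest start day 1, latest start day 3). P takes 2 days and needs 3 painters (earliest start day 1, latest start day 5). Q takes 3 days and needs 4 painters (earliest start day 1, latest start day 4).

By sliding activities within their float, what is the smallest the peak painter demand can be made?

Early-start (M@1, N@1, O@1, P@1, Q@1) gives peak 15: d1:15  d2:15  d3:8  d4:3  d5:0  d6:0.
Shift P→5, Q→3.
Schedule M@1, N@1, O@1, P@5, Q@3: d1:8  d2:8  d3:8  d4:7  d5:7  d6:3 — peak 8.

8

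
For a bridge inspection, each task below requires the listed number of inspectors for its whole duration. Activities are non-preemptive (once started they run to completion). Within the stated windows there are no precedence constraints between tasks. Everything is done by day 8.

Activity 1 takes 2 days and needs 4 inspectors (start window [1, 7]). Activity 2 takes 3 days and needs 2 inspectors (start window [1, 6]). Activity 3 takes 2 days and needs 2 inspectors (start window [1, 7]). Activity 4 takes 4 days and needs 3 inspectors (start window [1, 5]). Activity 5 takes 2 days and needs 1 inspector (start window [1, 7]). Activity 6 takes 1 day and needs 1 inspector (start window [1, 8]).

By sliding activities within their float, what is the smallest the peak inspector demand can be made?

Early-start (Activity 1@1, Activity 2@1, Activity 3@1, Activity 4@1, Activity 5@1, Activity 6@1) gives peak 13: d1:13  d2:12  d3:5  d4:3  d5:0  d6:0  d7:0  d8:0.
Shift Activity 2→3, Activity 3→3, Activity 4→5, Activity 6→3.
Schedule Activity 1@1, Activity 2@3, Activity 3@3, Activity 4@5, Activity 5@1, Activity 6@3: d1:5  d2:5  d3:5  d4:4  d5:5  d6:3  d7:3  d8:3 — peak 5.
Total inspector-days = 33 over 8 days ⇒ peak ≥ ⌈33/8⌉ = 5, so 5 is optimal.

5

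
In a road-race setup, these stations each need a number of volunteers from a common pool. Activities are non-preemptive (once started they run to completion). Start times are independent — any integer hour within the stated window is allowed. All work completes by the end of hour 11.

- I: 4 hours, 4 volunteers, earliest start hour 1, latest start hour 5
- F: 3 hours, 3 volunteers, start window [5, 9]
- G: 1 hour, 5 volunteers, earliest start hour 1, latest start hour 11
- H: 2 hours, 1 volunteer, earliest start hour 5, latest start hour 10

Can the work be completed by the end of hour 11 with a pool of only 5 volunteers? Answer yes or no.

yes

Schedule I@1, F@5, G@8, H@5: h1:4  h2:4  h3:4  h4:4  h5:4  h6:4  h7:3  h8:5  h9:0  h10:0  h11:0 — peak 5 ≤ 5.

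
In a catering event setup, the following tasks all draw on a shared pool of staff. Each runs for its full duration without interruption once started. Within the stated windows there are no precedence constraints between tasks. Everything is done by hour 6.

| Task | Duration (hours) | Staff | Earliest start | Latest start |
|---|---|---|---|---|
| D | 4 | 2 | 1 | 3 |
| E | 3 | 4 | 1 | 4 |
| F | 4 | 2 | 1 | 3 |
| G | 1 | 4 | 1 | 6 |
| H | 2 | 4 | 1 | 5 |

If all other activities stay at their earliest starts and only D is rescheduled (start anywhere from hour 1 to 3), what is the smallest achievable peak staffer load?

D@1: h1:16  h2:12  h3:8  h4:4  h5:0  h6:0 → peak 16
D@2: h1:14  h2:12  h3:8  h4:4  h5:2  h6:0 → peak 14
D@3: h1:14  h2:10  h3:8  h4:4  h5:2  h6:2 → peak 14
Best is D@2, peak 14.

14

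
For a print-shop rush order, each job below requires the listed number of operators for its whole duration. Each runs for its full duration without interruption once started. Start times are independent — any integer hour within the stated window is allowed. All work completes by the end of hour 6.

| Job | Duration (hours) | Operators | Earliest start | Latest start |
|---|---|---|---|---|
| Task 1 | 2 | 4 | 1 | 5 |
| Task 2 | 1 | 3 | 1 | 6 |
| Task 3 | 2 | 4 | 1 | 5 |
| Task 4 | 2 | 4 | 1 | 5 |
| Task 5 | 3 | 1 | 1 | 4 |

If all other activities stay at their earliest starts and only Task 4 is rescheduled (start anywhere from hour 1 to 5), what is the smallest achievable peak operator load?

Task 4@1: h1:16  h2:13  h3:1  h4:0  h5:0  h6:0 → peak 16
Task 4@2: h1:12  h2:13  h3:5  h4:0  h5:0  h6:0 → peak 13
Task 4@3: h1:12  h2:9  h3:5  h4:4  h5:0  h6:0 → peak 12
Task 4@4: h1:12  h2:9  h3:1  h4:4  h5:4  h6:0 → peak 12
Task 4@5: h1:12  h2:9  h3:1  h4:0  h5:4  h6:4 → peak 12
Best is Task 4@3, peak 12.

12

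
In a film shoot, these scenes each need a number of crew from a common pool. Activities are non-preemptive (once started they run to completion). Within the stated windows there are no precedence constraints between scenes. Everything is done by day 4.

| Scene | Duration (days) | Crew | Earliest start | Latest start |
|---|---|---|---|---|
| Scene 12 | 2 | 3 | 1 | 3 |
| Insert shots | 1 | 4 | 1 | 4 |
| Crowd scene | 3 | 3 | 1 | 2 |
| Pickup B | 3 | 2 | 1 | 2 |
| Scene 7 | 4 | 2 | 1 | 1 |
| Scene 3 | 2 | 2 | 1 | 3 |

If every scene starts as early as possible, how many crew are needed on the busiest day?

Early-start schedule: Scene 12@1, Insert shots@1, Crowd scene@1, Pickup B@1, Scene 7@1, Scene 3@1.
Load per day: day 1: 16, day 2: 12, day 3: 7, day 4: 2.
Peak is 16.

16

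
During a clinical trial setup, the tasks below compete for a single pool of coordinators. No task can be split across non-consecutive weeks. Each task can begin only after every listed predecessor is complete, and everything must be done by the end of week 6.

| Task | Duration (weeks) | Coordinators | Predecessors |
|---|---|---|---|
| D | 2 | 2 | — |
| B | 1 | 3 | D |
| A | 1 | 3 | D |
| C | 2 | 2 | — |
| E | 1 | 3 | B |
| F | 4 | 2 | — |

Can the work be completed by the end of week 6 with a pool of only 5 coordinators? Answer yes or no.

yes

Schedule D@1, B@3, A@4, C@1, E@5, F@3: w1:4  w2:4  w3:5  w4:5  w5:5  w6:2 — peak 5 ≤ 5.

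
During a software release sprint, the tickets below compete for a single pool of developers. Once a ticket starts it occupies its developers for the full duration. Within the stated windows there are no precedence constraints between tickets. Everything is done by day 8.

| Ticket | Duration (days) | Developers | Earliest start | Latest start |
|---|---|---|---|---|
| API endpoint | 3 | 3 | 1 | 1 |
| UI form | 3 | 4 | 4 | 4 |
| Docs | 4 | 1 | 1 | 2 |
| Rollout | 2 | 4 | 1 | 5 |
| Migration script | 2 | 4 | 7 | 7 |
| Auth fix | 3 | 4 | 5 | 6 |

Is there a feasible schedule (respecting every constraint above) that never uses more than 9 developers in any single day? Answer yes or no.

Schedule API endpoint@1, UI form@4, Docs@1, Rollout@1, Migration script@7, Auth fix@5: d1:8  d2:8  d3:4  d4:5  d5:8  d6:8  d7:8  d8:4 — peak 8 ≤ 9.

yes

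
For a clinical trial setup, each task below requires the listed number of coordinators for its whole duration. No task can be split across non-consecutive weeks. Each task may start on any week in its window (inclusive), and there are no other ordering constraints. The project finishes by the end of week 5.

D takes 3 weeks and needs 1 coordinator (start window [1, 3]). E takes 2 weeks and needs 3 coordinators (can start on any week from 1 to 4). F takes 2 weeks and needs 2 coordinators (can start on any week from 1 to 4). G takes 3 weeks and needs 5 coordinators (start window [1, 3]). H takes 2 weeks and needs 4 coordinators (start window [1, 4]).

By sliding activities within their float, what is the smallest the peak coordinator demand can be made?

Early-start (D@1, E@1, F@1, G@1, H@1) gives peak 15: w1:15  w2:15  w3:6  w4:0  w5:0.
Shift F→3, G→3.
Schedule D@1, E@1, F@3, G@3, H@1: w1:8  w2:8  w3:8  w4:7  w5:5 — peak 8.
Total coordinator-weeks = 36 over 5 weeks ⇒ peak ≥ ⌈36/5⌉ = 8, so 8 is optimal.

8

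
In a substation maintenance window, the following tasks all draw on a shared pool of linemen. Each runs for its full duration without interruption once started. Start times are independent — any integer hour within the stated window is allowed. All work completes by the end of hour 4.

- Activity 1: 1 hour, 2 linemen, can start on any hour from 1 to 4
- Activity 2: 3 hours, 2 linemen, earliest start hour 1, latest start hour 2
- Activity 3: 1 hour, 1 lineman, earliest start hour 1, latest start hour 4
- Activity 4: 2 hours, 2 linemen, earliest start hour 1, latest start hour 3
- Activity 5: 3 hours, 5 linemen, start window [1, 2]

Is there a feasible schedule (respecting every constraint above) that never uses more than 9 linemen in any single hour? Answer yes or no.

Schedule Activity 1@1, Activity 2@1, Activity 3@1, Activity 4@1, Activity 5@2: h1:7  h2:9  h3:7  h4:5 — peak 9 ≤ 9.

yes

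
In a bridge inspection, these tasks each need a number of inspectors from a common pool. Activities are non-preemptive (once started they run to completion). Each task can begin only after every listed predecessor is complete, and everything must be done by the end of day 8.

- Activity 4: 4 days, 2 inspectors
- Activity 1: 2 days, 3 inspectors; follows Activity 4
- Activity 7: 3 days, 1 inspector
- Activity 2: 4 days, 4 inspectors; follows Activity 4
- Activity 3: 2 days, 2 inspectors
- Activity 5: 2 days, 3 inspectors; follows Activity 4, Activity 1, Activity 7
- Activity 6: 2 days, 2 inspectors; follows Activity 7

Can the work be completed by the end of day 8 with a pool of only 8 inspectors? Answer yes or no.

The minimum achievable peak is 9; 8 < 9, so no feasible schedule stays within the cap.

no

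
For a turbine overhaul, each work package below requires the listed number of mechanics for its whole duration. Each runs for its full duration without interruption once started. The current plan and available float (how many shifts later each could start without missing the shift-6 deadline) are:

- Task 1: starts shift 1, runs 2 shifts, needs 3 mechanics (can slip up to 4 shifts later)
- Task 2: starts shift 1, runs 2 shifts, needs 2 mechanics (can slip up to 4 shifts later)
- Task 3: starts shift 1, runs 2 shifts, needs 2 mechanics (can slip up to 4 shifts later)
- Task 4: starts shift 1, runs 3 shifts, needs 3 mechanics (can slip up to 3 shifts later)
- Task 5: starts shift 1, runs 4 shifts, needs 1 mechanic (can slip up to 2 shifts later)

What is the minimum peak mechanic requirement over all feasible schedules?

6

Early-start (Task 1@1, Task 2@1, Task 3@1, Task 4@1, Task 5@1) gives peak 11: s1:11  s2:11  s3:4  s4:1  s5:0  s6:0.
Shift Task 3→3, Task 4→3.
Schedule Task 1@1, Task 2@1, Task 3@3, Task 4@3, Task 5@1: s1:6  s2:6  s3:6  s4:6  s5:3  s6:0 — peak 6.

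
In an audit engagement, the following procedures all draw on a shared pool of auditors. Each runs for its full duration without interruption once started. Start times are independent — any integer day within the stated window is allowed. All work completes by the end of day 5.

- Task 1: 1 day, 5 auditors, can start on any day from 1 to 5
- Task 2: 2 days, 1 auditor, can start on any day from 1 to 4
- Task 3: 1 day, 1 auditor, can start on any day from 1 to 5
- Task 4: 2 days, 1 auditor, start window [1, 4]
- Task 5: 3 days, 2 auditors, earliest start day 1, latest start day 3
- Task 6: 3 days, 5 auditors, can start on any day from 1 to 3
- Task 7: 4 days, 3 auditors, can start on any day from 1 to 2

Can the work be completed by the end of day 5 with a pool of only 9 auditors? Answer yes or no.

no

The minimum achievable peak is 10; 9 < 10, so no feasible schedule stays within the cap.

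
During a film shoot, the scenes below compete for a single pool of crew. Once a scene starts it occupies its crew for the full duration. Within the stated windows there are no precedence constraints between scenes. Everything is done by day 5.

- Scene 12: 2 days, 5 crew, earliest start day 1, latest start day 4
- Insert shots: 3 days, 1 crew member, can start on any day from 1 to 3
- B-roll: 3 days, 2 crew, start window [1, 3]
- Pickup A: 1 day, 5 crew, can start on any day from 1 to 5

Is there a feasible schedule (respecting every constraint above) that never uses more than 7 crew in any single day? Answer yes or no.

Schedule Scene 12@1, Insert shots@1, B-roll@3, Pickup A@4: d1:6  d2:6  d3:3  d4:7  d5:2 — peak 7 ≤ 7.

yes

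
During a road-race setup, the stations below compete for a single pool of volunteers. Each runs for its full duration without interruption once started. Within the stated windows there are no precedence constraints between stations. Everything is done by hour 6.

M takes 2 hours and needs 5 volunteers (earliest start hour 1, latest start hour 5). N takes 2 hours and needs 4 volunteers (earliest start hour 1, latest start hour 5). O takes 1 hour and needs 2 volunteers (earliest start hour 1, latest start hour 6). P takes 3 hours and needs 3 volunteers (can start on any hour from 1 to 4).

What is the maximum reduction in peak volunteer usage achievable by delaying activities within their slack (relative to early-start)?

Early-start peak: h1:14  h2:12  h3:3  h4:0  h5:0  h6:0 ⇒ 14.
Leveled (M@1, N@3, O@1, P@3): h1:7  h2:5  h3:7  h4:7  h5:3  h6:0 ⇒ 7.
Reduction 14 − 7 = 7.

7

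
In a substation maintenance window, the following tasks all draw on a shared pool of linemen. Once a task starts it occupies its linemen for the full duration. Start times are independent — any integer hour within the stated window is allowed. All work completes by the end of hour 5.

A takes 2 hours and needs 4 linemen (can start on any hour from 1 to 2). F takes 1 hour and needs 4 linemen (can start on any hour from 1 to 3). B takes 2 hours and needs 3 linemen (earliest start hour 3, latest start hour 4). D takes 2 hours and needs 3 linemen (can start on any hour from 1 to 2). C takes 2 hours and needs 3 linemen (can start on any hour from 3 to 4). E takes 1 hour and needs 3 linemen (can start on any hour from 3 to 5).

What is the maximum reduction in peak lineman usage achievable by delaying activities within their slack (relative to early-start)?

4

Early-start peak: h1:11  h2:7  h3:9  h4:6  h5:0 ⇒ 11.
Leveled (A@1, F@3, B@3, D@1, C@4, E@5): h1:7  h2:7  h3:7  h4:6  h5:6 ⇒ 7.
Reduction 11 − 7 = 4.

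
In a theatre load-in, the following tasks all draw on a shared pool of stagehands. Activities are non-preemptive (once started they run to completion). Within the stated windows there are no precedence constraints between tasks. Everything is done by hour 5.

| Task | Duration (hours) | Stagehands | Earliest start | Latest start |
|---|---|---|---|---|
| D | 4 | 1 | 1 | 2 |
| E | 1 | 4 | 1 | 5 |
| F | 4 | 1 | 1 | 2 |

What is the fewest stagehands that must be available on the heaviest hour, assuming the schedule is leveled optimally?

4

Early-start (D@1, E@1, F@1) gives peak 6: h1:6  h2:2  h3:2  h4:2  h5:0.
Shift E→5.
Schedule D@1, E@5, F@1: h1:2  h2:2  h3:2  h4:2  h5:4 — peak 4.
No arrangement of the 20 feasible schedules does better.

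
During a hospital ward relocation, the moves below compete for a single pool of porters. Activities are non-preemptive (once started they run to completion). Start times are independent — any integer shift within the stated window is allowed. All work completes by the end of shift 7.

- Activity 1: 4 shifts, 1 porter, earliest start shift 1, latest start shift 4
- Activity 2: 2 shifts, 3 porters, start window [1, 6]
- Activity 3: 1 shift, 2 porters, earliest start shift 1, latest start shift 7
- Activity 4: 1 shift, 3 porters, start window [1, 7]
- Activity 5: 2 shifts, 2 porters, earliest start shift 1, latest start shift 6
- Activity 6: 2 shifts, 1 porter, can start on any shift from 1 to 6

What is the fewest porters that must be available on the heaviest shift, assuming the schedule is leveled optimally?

4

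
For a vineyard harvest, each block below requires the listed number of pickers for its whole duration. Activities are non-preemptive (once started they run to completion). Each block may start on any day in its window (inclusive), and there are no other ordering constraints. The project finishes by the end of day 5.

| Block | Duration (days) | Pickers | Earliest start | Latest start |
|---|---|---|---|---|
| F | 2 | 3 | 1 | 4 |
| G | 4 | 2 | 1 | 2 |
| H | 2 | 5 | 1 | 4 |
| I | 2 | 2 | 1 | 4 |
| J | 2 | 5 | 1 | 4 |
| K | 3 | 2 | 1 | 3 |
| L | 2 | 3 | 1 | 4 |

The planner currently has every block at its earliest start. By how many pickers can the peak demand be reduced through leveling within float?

10

Early-start peak: d1:22  d2:22  d3:4  d4:2  d5:0 ⇒ 22.
Leveled (F@1, G@1, H@1, I@1, J@3, K@3, L@3): d1:12  d2:12  d3:12  d4:12  d5:2 ⇒ 12.
Reduction 22 − 12 = 10.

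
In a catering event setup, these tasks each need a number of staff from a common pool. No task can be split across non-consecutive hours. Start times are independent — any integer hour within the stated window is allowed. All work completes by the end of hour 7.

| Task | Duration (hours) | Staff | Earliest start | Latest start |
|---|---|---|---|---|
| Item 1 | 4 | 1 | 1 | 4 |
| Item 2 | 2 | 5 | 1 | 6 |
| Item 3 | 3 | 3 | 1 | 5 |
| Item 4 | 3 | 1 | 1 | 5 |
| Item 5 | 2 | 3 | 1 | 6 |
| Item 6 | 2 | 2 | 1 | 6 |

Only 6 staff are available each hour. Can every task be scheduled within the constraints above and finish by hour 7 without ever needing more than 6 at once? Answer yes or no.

Schedule Item 1@1, Item 2@1, Item 3@3, Item 4@3, Item 5@6, Item 6@5: h1:6  h2:6  h3:5  h4:5  h5:6  h6:5  h7:3 — peak 6 ≤ 6.

yes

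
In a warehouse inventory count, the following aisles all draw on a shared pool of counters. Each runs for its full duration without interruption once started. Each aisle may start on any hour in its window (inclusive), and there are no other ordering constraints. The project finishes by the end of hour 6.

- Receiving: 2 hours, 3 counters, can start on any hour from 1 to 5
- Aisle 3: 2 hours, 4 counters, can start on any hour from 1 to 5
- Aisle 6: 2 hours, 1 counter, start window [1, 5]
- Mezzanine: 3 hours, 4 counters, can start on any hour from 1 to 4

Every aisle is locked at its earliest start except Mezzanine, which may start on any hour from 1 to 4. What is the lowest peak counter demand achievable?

Mezzanine@1: h1:12  h2:12  h3:4  h4:0  h5:0  h6:0 → peak 12
Mezzanine@2: h1:8  h2:12  h3:4  h4:4  h5:0  h6:0 → peak 12
Mezzanine@3: h1:8  h2:8  h3:4  h4:4  h5:4  h6:0 → peak 8
Mezzanine@4: h1:8  h2:8  h3:0  h4:4  h5:4  h6:4 → peak 8
Best is Mezzanine@3, peak 8.

8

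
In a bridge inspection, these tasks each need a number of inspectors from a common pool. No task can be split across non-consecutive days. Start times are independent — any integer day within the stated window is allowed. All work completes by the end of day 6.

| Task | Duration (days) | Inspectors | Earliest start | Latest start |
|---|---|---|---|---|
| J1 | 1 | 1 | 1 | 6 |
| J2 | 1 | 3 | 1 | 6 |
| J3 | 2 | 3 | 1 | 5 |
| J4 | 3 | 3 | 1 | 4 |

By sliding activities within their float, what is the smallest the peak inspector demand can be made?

Early-start (J1@1, J2@1, J3@1, J4@1) gives peak 10: d1:10  d2:6  d3:3  d4:0  d5:0  d6:0.
Shift J3→2, J4→4.
Schedule J1@1, J2@1, J3@2, J4@4: d1:4  d2:3  d3:3  d4:3  d5:3  d6:3 — peak 4.
Total inspector-days = 19 over 6 days ⇒ peak ≥ ⌈19/6⌉ = 4, so 4 is optimal.

4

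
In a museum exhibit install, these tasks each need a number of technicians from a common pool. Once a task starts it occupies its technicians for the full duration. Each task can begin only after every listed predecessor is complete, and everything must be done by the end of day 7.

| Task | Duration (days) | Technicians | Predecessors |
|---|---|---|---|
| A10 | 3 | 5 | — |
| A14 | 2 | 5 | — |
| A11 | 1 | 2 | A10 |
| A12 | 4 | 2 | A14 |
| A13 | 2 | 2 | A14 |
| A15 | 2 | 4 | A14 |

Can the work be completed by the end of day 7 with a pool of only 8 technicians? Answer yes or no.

Schedule A10@3, A14@1, A11@7, A12@3, A13@6, A15@6: d1:5  d2:5  d3:7  d4:7  d5:7  d6:8  d7:8 — peak 8 ≤ 8.

yes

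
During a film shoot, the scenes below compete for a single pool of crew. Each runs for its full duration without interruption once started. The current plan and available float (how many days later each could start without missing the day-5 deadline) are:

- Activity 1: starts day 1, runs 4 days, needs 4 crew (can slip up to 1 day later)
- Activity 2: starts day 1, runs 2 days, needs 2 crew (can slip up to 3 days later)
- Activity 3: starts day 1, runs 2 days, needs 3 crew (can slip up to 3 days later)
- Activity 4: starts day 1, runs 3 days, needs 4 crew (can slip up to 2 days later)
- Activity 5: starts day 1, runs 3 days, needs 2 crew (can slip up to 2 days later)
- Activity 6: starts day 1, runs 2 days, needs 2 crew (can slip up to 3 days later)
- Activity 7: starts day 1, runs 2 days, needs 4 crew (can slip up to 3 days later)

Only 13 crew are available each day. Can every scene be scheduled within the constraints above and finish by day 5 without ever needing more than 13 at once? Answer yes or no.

yes

Schedule Activity 1@1, Activity 2@1, Activity 3@1, Activity 4@1, Activity 5@3, Activity 6@3, Activity 7@4: d1:13  d2:13  d3:12  d4:12  d5:6 — peak 13 ≤ 13.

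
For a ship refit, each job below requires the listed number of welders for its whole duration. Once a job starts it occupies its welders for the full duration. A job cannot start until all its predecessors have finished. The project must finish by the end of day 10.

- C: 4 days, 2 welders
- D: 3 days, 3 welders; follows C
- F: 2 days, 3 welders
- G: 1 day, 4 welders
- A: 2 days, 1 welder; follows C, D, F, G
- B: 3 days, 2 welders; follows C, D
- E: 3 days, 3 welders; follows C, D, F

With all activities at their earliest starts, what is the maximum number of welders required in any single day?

Early-start schedule: C@1, D@5, F@1, G@1, A@8, B@8, E@8.
Load per day: day 1: 9, day 2: 5, day 3: 2, day 4: 2, day 5: 3, day 6: 3, day 7: 3, day 8: 6, day 9: 6, day 10: 5.
Peak is 9.

9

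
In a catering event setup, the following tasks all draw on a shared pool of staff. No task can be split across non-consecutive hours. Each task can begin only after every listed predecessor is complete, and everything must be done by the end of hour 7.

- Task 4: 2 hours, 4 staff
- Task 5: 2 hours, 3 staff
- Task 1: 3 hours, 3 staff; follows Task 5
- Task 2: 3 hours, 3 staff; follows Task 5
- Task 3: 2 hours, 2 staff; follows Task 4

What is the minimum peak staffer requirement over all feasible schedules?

Early-start (Task 4@1, Task 5@1, Task 1@3, Task 2@3, Task 3@3) gives peak 8: h1:7  h2:7  h3:8  h4:8  h5:6  h6:0  h7:0.
Shift Task 5→3, Task 1→5, Task 2→5.
Schedule Task 4@1, Task 5@3, Task 1@5, Task 2@5, Task 3@3: h1:4  h2:4  h3:5  h4:5  h5:6  h6:6  h7:6 — peak 6.
Total staffer-hours = 36 over 7 hours ⇒ peak ≥ ⌈36/7⌉ = 6, so 6 is optimal.

6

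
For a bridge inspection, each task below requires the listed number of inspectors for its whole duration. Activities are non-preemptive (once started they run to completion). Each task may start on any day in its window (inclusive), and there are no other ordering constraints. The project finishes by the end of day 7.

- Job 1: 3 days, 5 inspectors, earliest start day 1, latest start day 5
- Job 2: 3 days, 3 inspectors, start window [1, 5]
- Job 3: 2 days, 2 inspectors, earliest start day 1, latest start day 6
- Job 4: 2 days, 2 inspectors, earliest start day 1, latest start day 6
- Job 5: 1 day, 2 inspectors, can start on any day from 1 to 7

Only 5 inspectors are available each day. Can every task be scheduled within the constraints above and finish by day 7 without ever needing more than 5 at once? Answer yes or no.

yes

Schedule Job 1@1, Job 2@4, Job 3@4, Job 4@6, Job 5@7: d1:5  d2:5  d3:5  d4:5  d5:5  d6:5  d7:4 — peak 5 ≤ 5.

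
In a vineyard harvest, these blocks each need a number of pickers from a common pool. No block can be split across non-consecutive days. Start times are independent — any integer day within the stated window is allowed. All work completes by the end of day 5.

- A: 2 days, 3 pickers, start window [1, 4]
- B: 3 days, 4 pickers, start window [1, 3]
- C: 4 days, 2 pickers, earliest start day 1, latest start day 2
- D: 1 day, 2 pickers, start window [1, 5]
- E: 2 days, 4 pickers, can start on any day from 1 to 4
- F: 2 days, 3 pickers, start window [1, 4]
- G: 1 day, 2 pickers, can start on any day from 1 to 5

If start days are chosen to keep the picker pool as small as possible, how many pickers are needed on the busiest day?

9

Early-start (A@1, B@1, C@1, D@1, E@1, F@1, G@1) gives peak 20: d1:20  d2:16  d3:6  d4:2  d5:0.
Shift D→3, E→4, F→4, G→5.
Schedule A@1, B@1, C@1, D@3, E@4, F@4, G@5: d1:9  d2:9  d3:8  d4:9  d5:9 — peak 9.
Total picker-days = 44 over 5 days ⇒ peak ≥ ⌈44/5⌉ = 9, so 9 is optimal.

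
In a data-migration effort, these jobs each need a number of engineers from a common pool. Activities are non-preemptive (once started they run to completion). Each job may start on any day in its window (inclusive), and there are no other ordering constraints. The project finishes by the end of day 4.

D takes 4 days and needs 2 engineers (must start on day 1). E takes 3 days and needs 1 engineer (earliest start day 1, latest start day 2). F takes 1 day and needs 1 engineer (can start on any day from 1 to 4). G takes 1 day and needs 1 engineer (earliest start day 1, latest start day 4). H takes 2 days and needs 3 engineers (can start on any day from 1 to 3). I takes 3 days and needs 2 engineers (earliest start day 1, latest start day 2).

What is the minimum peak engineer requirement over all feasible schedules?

8

Early-start (D@1, E@1, F@1, G@1, H@1, I@1) gives peak 10: d1:10  d2:8  d3:5  d4:2.
Shift I→2.
Schedule D@1, E@1, F@1, G@1, H@1, I@2: d1:8  d2:8  d3:5  d4:4 — peak 8.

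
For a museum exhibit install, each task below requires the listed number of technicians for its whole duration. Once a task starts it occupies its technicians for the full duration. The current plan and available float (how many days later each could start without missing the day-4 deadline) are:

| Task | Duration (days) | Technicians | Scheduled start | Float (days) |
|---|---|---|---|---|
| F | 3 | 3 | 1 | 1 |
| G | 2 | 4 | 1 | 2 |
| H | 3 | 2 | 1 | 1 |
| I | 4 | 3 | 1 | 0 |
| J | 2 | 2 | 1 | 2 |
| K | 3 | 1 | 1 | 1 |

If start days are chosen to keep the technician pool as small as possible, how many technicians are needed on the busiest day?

13

Early-start (F@1, G@1, H@1, I@1, J@1, K@1) gives peak 15: d1:15  d2:15  d3:9  d4:3.
Shift J→3.
Schedule F@1, G@1, H@1, I@1, J@3, K@1: d1:13  d2:13  d3:11  d4:5 — peak 13.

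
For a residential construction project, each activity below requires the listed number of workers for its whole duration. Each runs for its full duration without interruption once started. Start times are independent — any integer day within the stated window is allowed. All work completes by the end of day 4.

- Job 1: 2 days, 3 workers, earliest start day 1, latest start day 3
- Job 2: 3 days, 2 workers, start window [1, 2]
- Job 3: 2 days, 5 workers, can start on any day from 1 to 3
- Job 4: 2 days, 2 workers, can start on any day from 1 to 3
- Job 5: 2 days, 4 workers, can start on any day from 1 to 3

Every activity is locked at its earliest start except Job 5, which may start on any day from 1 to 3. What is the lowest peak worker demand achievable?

Job 5@1: d1:16  d2:16  d3:2  d4:0 → peak 16
Job 5@2: d1:12  d2:16  d3:6  d4:0 → peak 16
Job 5@3: d1:12  d2:12  d3:6  d4:4 → peak 12
Best is Job 5@3, peak 12.

12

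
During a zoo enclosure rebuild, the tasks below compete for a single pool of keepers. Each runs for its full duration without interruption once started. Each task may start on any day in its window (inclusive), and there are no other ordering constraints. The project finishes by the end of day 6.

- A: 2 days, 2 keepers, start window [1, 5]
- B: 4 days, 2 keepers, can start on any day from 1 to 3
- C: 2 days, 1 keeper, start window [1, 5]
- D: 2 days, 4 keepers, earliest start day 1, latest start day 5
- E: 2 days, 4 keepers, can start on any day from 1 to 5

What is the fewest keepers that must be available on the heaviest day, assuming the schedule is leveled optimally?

6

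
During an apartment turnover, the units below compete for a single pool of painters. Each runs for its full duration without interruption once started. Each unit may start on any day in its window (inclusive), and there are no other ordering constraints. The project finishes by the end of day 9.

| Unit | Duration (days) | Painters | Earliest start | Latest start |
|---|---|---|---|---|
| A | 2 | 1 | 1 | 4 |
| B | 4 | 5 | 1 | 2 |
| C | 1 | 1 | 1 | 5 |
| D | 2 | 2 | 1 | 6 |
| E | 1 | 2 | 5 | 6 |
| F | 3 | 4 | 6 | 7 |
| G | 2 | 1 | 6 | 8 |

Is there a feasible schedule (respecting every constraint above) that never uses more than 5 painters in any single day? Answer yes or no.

no

The minimum achievable peak is 6; 5 < 6, so no feasible schedule stays within the cap.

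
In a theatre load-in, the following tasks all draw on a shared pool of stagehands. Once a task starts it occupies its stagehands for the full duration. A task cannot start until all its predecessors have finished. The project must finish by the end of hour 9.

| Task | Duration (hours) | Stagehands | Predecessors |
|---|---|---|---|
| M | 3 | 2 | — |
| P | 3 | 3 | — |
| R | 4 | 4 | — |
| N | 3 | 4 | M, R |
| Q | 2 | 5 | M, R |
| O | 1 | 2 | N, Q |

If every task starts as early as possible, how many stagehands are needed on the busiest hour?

9

Early-start schedule: M@1, P@1, R@1, N@5, Q@5, O@8.
Load per hour: hour 1: 9, hour 2: 9, hour 3: 9, hour 4: 4, hour 5: 9, hour 6: 9, hour 7: 4, hour 8: 2, hour 9: 0.
Peak is 9.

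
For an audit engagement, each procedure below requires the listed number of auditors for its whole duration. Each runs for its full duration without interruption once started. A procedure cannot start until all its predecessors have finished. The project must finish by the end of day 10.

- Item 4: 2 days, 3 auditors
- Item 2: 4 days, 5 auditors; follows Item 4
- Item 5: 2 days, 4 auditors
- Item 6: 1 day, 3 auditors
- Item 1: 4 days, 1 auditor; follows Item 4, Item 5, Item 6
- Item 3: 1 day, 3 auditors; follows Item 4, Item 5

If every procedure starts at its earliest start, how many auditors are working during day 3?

9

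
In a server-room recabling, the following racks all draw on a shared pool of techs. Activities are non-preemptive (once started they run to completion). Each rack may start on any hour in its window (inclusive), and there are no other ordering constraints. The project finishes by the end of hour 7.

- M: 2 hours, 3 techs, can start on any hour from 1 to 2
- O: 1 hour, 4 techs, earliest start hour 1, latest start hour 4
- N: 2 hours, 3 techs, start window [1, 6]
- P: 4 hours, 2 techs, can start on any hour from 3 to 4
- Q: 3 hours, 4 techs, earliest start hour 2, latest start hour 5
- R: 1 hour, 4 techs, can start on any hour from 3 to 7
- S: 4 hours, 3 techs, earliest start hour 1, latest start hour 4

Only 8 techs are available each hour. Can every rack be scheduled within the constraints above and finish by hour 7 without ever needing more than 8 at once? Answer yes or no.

The minimum achievable peak is 9; 8 < 9, so no feasible schedule stays within the cap.

no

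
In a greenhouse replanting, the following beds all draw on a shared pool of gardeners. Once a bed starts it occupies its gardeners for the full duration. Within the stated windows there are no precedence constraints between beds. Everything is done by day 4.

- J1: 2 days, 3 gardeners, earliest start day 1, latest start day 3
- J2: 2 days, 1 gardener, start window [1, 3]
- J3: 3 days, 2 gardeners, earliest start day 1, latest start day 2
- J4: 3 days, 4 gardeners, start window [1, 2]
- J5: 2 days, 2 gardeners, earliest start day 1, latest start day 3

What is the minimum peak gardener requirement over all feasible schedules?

Early-start (J1@1, J2@1, J3@1, J4@1, J5@1) gives peak 12: d1:12  d2:12  d3:6  d4:0.
Shift J2→3, J5→3.
Schedule J1@1, J2@3, J3@1, J4@1, J5@3: d1:9  d2:9  d3:9  d4:3 — peak 9.

9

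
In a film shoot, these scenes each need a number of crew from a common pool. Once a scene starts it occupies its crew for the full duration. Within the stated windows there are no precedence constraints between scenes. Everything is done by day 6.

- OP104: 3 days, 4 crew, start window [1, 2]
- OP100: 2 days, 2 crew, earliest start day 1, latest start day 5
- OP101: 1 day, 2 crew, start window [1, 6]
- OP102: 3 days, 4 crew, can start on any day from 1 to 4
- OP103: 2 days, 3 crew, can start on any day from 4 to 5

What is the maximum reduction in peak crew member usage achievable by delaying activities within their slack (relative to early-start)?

Early-start peak: d1:12  d2:10  d3:8  d4:3  d5:3  d6:0 ⇒ 12.
Leveled (OP104@1, OP100@1, OP101@3, OP102@4, OP103@4): d1:6  d2:6  d3:6  d4:7  d5:7  d6:4 ⇒ 7.
Reduction 12 − 7 = 5.

5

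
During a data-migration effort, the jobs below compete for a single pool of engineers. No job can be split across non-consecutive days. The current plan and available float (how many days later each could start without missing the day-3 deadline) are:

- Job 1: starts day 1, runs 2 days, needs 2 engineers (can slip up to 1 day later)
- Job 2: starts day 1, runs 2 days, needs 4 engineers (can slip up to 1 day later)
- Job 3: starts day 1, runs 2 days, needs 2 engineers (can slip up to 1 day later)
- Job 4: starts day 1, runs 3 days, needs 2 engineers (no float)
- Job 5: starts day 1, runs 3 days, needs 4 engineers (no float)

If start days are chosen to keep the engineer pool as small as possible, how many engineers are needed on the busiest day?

14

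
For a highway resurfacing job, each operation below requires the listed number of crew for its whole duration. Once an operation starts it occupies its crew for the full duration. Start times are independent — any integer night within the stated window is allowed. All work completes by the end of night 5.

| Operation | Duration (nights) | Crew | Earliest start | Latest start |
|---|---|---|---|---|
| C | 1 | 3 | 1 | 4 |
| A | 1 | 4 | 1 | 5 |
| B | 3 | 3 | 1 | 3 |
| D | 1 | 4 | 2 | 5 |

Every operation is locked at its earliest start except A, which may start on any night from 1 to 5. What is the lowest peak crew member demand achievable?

A@1: n1:10  n2:7  n3:3  n4:0  n5:0 → peak 10
A@2: n1:6  n2:11  n3:3  n4:0  n5:0 → peak 11
A@3: n1:6  n2:7  n3:7  n4:0  n5:0 → peak 7
A@4: n1:6  n2:7  n3:3  n4:4  n5:0 → peak 7
A@5: n1:6  n2:7  n3:3  n4:0  n5:4 → peak 7
Best is A@3, peak 7.

7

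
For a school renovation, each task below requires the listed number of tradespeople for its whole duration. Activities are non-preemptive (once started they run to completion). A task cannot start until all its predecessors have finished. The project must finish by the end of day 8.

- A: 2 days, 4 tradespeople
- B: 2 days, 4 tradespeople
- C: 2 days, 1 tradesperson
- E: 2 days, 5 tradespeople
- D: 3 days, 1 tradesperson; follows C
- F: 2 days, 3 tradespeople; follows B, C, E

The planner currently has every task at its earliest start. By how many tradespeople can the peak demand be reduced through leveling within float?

Early-start peak: d1:14  d2:14  d3:4  d4:4  d5:1  d6:0  d7:0  d8:0 ⇒ 14.
Leveled (A@1, B@5, C@1, E@3, D@5, F@7): d1:5  d2:5  d3:5  d4:5  d5:5  d6:5  d7:4  d8:3 ⇒ 5.
Reduction 14 − 5 = 9.

9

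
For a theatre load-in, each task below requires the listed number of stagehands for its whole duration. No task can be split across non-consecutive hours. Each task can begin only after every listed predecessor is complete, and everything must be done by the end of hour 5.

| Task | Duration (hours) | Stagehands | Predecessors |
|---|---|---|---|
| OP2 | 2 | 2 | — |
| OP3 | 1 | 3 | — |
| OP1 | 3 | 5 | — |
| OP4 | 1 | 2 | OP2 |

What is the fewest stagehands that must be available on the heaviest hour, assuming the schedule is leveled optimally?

7

Early-start (OP2@1, OP3@1, OP1@1, OP4@3) gives peak 10: h1:10  h2:7  h3:7  h4:0  h5:0.
Shift OP1→2.
Schedule OP2@1, OP3@1, OP1@2, OP4@3: h1:5  h2:7  h3:7  h4:5  h5:0 — peak 7.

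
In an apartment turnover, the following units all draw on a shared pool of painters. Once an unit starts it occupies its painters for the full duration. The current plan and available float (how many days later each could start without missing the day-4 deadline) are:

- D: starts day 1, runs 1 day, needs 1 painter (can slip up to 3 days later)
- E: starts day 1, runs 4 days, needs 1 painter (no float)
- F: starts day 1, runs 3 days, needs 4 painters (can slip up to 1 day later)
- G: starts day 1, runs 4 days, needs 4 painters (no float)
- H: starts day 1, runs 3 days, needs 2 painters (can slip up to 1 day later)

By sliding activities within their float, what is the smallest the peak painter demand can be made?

11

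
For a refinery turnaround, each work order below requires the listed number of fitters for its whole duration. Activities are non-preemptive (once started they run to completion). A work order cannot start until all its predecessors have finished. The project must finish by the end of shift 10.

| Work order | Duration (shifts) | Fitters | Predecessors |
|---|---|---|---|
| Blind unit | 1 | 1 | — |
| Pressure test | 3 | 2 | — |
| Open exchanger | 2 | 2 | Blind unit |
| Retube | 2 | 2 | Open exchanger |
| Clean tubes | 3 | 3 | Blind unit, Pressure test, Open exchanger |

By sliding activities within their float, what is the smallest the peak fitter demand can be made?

Early-start (Blind unit@1, Pressure test@1, Open exchanger@2, Retube@4, Clean tubes@4) gives peak 5: s1:3  s2:4  s3:4  s4:5  s5:5  s6:3  s7:0  s8:0  s9:0  s10:0.
Shift Open exchanger→4, Retube→6, Clean tubes→8.
Schedule Blind unit@1, Pressure test@1, Open exchanger@4, Retube@6, Clean tubes@8: s1:3  s2:2  s3:2  s4:2  s5:2  s6:2  s7:2  s8:3  s9:3  s10:3 — peak 3.
Total fitter-shifts = 24 over 10 shifts ⇒ peak ≥ ⌈24/10⌉ = 3, so 3 is optimal.

3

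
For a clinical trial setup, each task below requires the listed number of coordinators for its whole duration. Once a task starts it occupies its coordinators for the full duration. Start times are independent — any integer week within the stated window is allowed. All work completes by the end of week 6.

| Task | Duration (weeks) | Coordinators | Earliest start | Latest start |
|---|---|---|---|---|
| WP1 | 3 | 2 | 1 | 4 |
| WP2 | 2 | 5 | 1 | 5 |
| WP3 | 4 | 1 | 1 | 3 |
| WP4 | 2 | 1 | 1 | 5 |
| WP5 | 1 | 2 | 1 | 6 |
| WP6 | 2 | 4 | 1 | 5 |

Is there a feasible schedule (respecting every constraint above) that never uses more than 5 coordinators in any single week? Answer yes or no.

Total coordinator-weeks = 32; over 6 weeks the average is 32/6 > 5, so some week must exceed 5.

no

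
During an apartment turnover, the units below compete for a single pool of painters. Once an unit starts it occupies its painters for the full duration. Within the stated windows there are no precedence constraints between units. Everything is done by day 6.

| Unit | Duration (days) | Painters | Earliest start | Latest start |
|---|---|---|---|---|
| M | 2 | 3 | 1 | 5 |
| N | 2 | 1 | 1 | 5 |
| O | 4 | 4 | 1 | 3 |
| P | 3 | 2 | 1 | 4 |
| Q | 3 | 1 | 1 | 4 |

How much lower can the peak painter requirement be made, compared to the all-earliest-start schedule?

5

Early-start peak: d1:11  d2:11  d3:7  d4:4  d5:0  d6:0 ⇒ 11.
Leveled (M@1, N@1, O@3, P@1, Q@4): d1:6  d2:6  d3:6  d4:5  d5:5  d6:5 ⇒ 6.
Reduction 11 − 6 = 5.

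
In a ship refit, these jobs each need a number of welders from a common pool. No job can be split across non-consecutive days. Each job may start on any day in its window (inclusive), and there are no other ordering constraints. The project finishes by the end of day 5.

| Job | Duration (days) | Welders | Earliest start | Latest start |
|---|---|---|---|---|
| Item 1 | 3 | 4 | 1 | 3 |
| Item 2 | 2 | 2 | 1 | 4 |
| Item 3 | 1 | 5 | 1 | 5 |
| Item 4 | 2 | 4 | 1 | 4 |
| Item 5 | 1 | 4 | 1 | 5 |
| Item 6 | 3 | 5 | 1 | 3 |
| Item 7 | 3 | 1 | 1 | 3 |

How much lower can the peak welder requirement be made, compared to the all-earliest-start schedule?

Early-start peak: d1:25  d2:16  d3:10  d4:0  d5:0 ⇒ 25.
Leveled (Item 1@1, Item 2@1, Item 3@1, Item 4@4, Item 5@2, Item 6@3, Item 7@2): d1:11  d2:11  d3:10  d4:10  d5:9 ⇒ 11.
Reduction 25 − 11 = 14.

14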